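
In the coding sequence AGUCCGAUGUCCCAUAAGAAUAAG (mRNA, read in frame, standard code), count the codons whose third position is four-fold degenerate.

Codon 1 AGU (Ser): third position 2-fold.
Codon 2 CCG (Pro): third position 4-fold.
Codon 3 AUG (Met): third position 1-fold.
Codon 4 UCC (Ser): third position 4-fold.
Codon 5 CAU (His): third position 2-fold.
Codon 6 AAG (Lys): third position 2-fold.
Codon 7 AAU (Asn): third position 2-fold.
Codon 8 AAG (Lys): third position 2-fold.
Four-fold degenerate third positions: 2.

2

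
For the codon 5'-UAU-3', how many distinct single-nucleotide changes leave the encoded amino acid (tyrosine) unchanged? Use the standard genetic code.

Position 1: none → 0 synonymous.
Position 2: none → 0 synonymous.
Position 3: UAC → 1 synonymous.
Total: 0 + 0 + 1 = 1.

1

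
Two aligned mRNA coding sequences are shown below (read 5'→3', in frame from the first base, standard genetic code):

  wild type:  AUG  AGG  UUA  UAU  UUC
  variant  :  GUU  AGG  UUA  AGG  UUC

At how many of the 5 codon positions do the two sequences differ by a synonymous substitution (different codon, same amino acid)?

Codon 1: AUG Met / GUU Val — nonsynonymous.
Codon 2: AGG Arg / AGG Arg — identical.
Codon 3: UUA Leu / UUA Leu — identical.
Codon 4: UAU Tyr / AGG Arg — nonsynonymous.
Codon 5: UUC Phe / UUC Phe — identical.
Synonymous differences: 0.

0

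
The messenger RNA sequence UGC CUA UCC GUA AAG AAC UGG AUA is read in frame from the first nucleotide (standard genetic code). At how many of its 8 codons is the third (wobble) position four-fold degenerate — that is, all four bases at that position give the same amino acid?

3

Codon 1 UGC (Cys): third position 2-fold.
Codon 2 CUA (Leu): third position 4-fold.
Codon 3 UCC (Ser): third position 4-fold.
Codon 4 GUA (Val): third position 4-fold.
Codon 5 AAG (Lys): third position 2-fold.
Codon 6 AAC (Asn): third position 2-fold.
Codon 7 UGG (Trp): third position 1-fold.
Codon 8 AUA (Ile): third position 3-fold.
Four-fold degenerate third positions: 3.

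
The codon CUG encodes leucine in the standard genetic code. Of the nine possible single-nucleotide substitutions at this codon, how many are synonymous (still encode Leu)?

4

Position 1: UUG → 1 synonymous.
Position 2: none → 0 synonymous.
Position 3: CUU, CUC, CUA → 3 synonymous.
Total: 1 + 0 + 3 = 4.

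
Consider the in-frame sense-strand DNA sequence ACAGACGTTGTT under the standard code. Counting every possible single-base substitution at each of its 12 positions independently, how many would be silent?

Codon 1 (ACA, Thr): 3 synonymous substitutions.
Codon 2 (GAC, Asp): 1 synonymous substitution.
Codon 3 (GTT, Val): 3 synonymous substitutions.
Codon 4 (GTT, Val): 3 synonymous substitutions.
Total: 3 + 1 + 3 + 3 = 10.

10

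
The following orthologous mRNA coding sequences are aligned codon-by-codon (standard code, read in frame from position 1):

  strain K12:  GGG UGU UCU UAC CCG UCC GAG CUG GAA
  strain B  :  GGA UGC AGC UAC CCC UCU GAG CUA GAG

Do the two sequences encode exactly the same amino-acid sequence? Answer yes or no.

yes

Codon 1: GGG Gly / GGA Gly — synonymous.
Codon 2: UGU Cys / UGC Cys — synonymous.
Codon 3: UCU Ser / AGC Ser — synonymous.
Codon 4: UAC Tyr / UAC Tyr — identical.
Codon 5: CCG Pro / CCC Pro — synonymous.
Codon 6: UCC Ser / UCU Ser — synonymous.
Codon 7: GAG Glu / GAG Glu — identical.
Codon 8: CUG Leu / CUA Leu — synonymous.
Codon 9: GAA Glu / GAG Glu — synonymous.
Nonsynonymous differences: 0 → same protein.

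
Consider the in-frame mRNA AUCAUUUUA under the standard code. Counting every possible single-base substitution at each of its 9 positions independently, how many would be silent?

6

Codon 1 (AUC, Ile): 2 synonymous substitutions.
Codon 2 (AUU, Ile): 2 synonymous substitutions.
Codon 3 (UUA, Leu): 2 synonymous substitutions.
Total: 2 + 2 + 2 = 6.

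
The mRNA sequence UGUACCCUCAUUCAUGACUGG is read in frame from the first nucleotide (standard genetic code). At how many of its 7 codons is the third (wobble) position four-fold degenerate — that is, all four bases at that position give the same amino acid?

Codon 1 UGU (Cys): third position 2-fold.
Codon 2 ACC (Thr): third position 4-fold.
Codon 3 CUC (Leu): third position 4-fold.
Codon 4 AUU (Ile): third position 3-fold.
Codon 5 CAU (His): third position 2-fold.
Codon 6 GAC (Asp): third position 2-fold.
Codon 7 UGG (Trp): third position 1-fold.
Four-fold degenerate third positions: 2.

2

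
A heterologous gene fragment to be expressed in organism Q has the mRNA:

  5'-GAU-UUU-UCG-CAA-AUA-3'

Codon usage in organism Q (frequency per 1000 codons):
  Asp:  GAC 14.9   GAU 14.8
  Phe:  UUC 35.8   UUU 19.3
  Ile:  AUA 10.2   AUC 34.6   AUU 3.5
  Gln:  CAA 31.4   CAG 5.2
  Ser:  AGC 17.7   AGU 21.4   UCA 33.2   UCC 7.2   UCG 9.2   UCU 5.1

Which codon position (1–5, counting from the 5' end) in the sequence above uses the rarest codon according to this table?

Codon 1 GAU (Asp): 14.8 per 1000.
Codon 2 UUU (Phe): 19.3 per 1000.
Codon 3 UCG (Ser): 9.2 per 1000.
Codon 4 CAA (Gln): 31.4 per 1000.
Codon 5 AUA (Ile): 10.2 per 1000.
Lowest frequency is 9.2 at codon 3.

3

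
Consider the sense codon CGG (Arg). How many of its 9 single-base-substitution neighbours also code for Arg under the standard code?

4

Position 1: AGG → 1 synonymous.
Position 2: none → 0 synonymous.
Position 3: CGU, CGC, CGA → 3 synonymous.
Total: 1 + 0 + 3 = 4.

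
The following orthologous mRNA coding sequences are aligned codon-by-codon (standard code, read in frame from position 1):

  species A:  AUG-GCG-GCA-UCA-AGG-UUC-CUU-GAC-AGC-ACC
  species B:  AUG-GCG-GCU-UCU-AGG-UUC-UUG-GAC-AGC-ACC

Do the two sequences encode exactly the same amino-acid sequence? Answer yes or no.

yes

Codon 1: AUG Met / AUG Met — identical.
Codon 2: GCG Ala / GCG Ala — identical.
Codon 3: GCA Ala / GCU Ala — synonymous.
Codon 4: UCA Ser / UCU Ser — synonymous.
Codon 5: AGG Arg / AGG Arg — identical.
Codon 6: UUC Phe / UUC Phe — identical.
Codon 7: CUU Leu / UUG Leu — synonymous.
Codon 8: GAC Asp / GAC Asp — identical.
Codon 9: AGC Ser / AGC Ser — identical.
Codon 10: ACC Thr / ACC Thr — identical.
Nonsynonymous differences: 0 → same protein.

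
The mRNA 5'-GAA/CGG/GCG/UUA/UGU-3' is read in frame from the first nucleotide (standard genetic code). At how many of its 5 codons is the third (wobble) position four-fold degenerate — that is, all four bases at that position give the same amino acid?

2

Codon 1 GAA (Glu): third position 2-fold.
Codon 2 CGG (Arg): third position 4-fold.
Codon 3 GCG (Ala): third position 4-fold.
Codon 4 UUA (Leu): third position 2-fold.
Codon 5 UGU (Cys): third position 2-fold.
Four-fold degenerate third positions: 2.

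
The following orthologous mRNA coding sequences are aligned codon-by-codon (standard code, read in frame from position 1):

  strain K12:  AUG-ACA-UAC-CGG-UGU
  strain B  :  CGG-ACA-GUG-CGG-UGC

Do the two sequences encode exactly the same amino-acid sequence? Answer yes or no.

Codon 1: AUG Met / CGG Arg — nonsynonymous.
Codon 2: ACA Thr / ACA Thr — identical.
Codon 3: UAC Tyr / GUG Val — nonsynonymous.
Codon 4: CGG Arg / CGG Arg — identical.
Codon 5: UGU Cys / UGC Cys — synonymous.
Nonsynonymous differences: 2 → different protein.

no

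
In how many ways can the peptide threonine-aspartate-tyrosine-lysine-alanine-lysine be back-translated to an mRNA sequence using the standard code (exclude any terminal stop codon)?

256

Thr: 4 codons.
Asp: 2 codons.
Tyr: 2 codons.
Lys: 2 codons.
Ala: 4 codons.
Lys: 2 codons.
4 × 2 × 2 × 2 × 4 × 2 = 256.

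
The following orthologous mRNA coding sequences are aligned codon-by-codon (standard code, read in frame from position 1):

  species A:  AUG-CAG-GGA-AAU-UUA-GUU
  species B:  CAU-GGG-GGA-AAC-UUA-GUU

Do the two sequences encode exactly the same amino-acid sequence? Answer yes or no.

Codon 1: AUG Met / CAU His — nonsynonymous.
Codon 2: CAG Gln / GGG Gly — nonsynonymous.
Codon 3: GGA Gly / GGA Gly — identical.
Codon 4: AAU Asn / AAC Asn — synonymous.
Codon 5: UUA Leu / UUA Leu — identical.
Codon 6: GUU Val / GUU Val — identical.
Nonsynonymous differences: 2 → different protein.

no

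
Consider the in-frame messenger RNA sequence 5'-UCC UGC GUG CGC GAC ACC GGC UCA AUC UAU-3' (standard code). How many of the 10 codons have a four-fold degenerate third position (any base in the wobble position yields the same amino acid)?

Codon 1 UCC (Ser): third position 4-fold.
Codon 2 UGC (Cys): third position 2-fold.
Codon 3 GUG (Val): third position 4-fold.
Codon 4 CGC (Arg): third position 4-fold.
Codon 5 GAC (Asp): third position 2-fold.
Codon 6 ACC (Thr): third position 4-fold.
Codon 7 GGC (Gly): third position 4-fold.
Codon 8 UCA (Ser): third position 4-fold.
Codon 9 AUC (Ile): third position 3-fold.
Codon 10 UAU (Tyr): third position 2-fold.
Four-fold degenerate third positions: 6.

6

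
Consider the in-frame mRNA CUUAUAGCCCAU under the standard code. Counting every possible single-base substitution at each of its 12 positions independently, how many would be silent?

9

Codon 1 (CUU, Leu): 3 synonymous substitutions.
Codon 2 (AUA, Ile): 2 synonymous substitutions.
Codon 3 (GCC, Ala): 3 synonymous substitutions.
Codon 4 (CAU, His): 1 synonymous substitution.
Total: 3 + 2 + 3 + 1 = 9.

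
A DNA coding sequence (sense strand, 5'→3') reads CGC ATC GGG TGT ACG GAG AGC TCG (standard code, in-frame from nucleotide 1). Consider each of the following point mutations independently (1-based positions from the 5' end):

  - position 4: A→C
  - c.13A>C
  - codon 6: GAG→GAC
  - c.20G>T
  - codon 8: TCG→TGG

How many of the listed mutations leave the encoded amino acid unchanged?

Codon 2: ATC (Ile) → CTC (Leu) — missense.
Codon 5: ACG (Thr) → CCG (Pro) — missense.
Codon 6: GAG (Glu) → GAC (Asp) — missense.
Codon 7: AGC (Ser) → ATC (Ile) — missense.
Codon 8: TCG (Ser) → TGG (Trp) — missense.
Synonymous: 0 of 5.

0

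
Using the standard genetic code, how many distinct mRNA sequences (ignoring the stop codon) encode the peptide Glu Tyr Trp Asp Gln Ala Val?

Glu: 2 codons.
Tyr: 2 codons.
Trp: 1 codon.
Asp: 2 codons.
Gln: 2 codons.
Ala: 4 codons.
Val: 4 codons.
2 × 2 × 1 × 2 × 2 × 4 × 4 = 256.

256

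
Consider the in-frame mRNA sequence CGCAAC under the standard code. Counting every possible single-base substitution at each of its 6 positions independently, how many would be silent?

Codon 1 (CGC, Arg): 3 synonymous substitutions.
Codon 2 (AAC, Asn): 1 synonymous substitution.
Total: 3 + 1 = 4.

4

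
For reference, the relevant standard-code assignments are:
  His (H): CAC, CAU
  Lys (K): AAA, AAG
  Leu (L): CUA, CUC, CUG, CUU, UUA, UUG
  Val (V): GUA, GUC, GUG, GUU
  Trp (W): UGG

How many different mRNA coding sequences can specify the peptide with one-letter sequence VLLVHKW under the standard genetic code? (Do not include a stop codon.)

Val: 4 codons.
Leu: 6 codons.
Leu: 6 codons.
Val: 4 codons.
His: 2 codons.
Lys: 2 codons.
Trp: 1 codon.
4 × 6 × 6 × 4 × 2 × 2 × 1 = 2304.

2304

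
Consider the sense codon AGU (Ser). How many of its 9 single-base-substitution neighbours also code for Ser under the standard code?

Position 1: none → 0 synonymous.
Position 2: none → 0 synonymous.
Position 3: AGC → 1 synonymous.
Total: 0 + 0 + 1 = 1.

1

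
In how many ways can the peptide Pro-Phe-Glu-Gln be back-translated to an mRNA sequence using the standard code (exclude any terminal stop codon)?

32

Pro: 4 codons.
Phe: 2 codons.
Glu: 2 codons.
Gln: 2 codons.
4 × 2 × 2 × 2 = 32.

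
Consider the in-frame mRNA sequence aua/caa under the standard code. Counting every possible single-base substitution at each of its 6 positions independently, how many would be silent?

3

Codon 1 (AUA, Ile): 2 synonymous substitutions.
Codon 2 (CAA, Gln): 1 synonymous substitution.
Total: 2 + 1 = 3.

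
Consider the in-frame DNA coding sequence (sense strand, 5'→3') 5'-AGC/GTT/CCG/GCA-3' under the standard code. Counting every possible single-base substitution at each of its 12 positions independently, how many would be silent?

10

Codon 1 (AGC, Ser): 1 synonymous substitution.
Codon 2 (GTT, Val): 3 synonymous substitutions.
Codon 3 (CCG, Pro): 3 synonymous substitutions.
Codon 4 (GCA, Ala): 3 synonymous substitutions.
Total: 1 + 3 + 3 + 3 = 10.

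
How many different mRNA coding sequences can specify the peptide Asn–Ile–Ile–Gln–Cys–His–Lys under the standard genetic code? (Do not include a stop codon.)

Asn: 2 codons.
Ile: 3 codons.
Ile: 3 codons.
Gln: 2 codons.
Cys: 2 codons.
His: 2 codons.
Lys: 2 codons.
2 × 3 × 3 × 2 × 2 × 2 × 2 = 288.

288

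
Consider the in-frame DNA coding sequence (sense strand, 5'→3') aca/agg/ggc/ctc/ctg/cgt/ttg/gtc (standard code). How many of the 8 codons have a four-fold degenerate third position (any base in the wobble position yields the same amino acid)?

Codon 1 ACA (Thr): third position 4-fold.
Codon 2 AGG (Arg): third position 2-fold.
Codon 3 GGC (Gly): third position 4-fold.
Codon 4 CTC (Leu): third position 4-fold.
Codon 5 CTG (Leu): third position 4-fold.
Codon 6 CGT (Arg): third position 4-fold.
Codon 7 TTG (Leu): third position 2-fold.
Codon 8 GTC (Val): third position 4-fold.
Four-fold degenerate third positions: 6.

6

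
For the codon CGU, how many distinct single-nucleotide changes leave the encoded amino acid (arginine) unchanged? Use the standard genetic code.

Position 1: none → 0 synonymous.
Position 2: none → 0 synonymous.
Position 3: CGC, CGA, CGG → 3 synonymous.
Total: 0 + 0 + 3 = 3.

3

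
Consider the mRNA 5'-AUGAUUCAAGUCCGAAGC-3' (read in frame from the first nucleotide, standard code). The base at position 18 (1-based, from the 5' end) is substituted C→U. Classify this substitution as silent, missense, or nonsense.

Position 18 falls in codon 6: AGC → Ser.
After the substitution the codon is AGU → Ser.
Both encode Ser, so the change is synonymous.

silent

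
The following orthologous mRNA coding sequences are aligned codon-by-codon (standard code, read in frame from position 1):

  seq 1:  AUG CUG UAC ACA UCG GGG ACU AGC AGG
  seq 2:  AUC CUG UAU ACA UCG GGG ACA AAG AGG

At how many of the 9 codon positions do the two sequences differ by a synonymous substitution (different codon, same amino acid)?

Codon 1: AUG Met / AUC Ile — nonsynonymous.
Codon 2: CUG Leu / CUG Leu — identical.
Codon 3: UAC Tyr / UAU Tyr — synonymous.
Codon 4: ACA Thr / ACA Thr — identical.
Codon 5: UCG Ser / UCG Ser — identical.
Codon 6: GGG Gly / GGG Gly — identical.
Codon 7: ACU Thr / ACA Thr — synonymous.
Codon 8: AGC Ser / AAG Lys — nonsynonymous.
Codon 9: AGG Arg / AGG Arg — identical.
Synonymous differences: 2.

2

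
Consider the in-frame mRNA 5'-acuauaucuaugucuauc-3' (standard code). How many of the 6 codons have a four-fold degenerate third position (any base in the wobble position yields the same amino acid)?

Codon 1 ACU (Thr): third position 4-fold.
Codon 2 AUA (Ile): third position 3-fold.
Codon 3 UCU (Ser): third position 4-fold.
Codon 4 AUG (Met): third position 1-fold.
Codon 5 UCU (Ser): third position 4-fold.
Codon 6 AUC (Ile): third position 3-fold.
Four-fold degenerate third positions: 3.

3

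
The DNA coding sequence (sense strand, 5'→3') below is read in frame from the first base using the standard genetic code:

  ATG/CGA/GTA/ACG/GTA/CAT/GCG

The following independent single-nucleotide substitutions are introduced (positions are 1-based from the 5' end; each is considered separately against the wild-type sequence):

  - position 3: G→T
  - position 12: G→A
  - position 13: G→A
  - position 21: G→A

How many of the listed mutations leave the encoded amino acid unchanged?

Codon 1: ATG (Met) → ATT (Ile) — missense.
Codon 4: ACG (Thr) → ACA (Thr) — synonymous.
Codon 5: GTA (Val) → ATA (Ile) — missense.
Codon 7: GCG (Ala) → GCA (Ala) — synonymous.
Synonymous: 2 of 4.

2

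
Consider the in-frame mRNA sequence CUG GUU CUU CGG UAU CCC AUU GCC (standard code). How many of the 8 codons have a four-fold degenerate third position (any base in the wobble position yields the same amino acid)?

Codon 1 CUG (Leu): third position 4-fold.
Codon 2 GUU (Val): third position 4-fold.
Codon 3 CUU (Leu): third position 4-fold.
Codon 4 CGG (Arg): third position 4-fold.
Codon 5 UAU (Tyr): third position 2-fold.
Codon 6 CCC (Pro): third position 4-fold.
Codon 7 AUU (Ile): third position 3-fold.
Codon 8 GCC (Ala): third position 4-fold.
Four-fold degenerate third positions: 6.

6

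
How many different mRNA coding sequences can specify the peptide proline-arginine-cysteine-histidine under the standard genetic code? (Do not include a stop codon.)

96

Pro: 4 codons.
Arg: 6 codons.
Cys: 2 codons.
His: 2 codons.
4 × 6 × 2 × 2 = 96.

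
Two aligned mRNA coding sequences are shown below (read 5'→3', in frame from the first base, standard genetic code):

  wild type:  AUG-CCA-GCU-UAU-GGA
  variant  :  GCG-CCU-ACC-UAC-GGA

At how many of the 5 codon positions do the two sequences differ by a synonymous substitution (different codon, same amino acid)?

Codon 1: AUG Met / GCG Ala — nonsynonymous.
Codon 2: CCA Pro / CCU Pro — synonymous.
Codon 3: GCU Ala / ACC Thr — nonsynonymous.
Codon 4: UAU Tyr / UAC Tyr — synonymous.
Codon 5: GGA Gly / GGA Gly — identical.
Synonymous differences: 2.

2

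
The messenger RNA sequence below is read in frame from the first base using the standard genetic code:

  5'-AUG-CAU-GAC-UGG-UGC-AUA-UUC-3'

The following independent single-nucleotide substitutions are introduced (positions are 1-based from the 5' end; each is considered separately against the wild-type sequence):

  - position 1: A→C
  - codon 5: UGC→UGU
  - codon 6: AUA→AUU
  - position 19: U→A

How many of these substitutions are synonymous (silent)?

Codon 1: AUG (Met) → CUG (Leu) — missense.
Codon 5: UGC (Cys) → UGU (Cys) — synonymous.
Codon 6: AUA (Ile) → AUU (Ile) — synonymous.
Codon 7: UUC (Phe) → AUC (Ile) — missense.
Synonymous: 2 of 4.

2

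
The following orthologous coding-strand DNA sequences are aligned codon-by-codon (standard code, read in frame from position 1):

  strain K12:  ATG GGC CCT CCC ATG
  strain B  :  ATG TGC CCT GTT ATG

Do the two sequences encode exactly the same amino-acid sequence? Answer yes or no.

Codon 1: ATG Met / ATG Met — identical.
Codon 2: GGC Gly / TGC Cys — nonsynonymous.
Codon 3: CCT Pro / CCT Pro — identical.
Codon 4: CCC Pro / GTT Val — nonsynonymous.
Codon 5: ATG Met / ATG Met — identical.
Nonsynonymous differences: 2 → different protein.

no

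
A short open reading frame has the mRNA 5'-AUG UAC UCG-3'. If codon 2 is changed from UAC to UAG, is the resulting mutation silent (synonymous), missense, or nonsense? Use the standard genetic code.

nonsense

Position 6 falls in codon 2: UAC → Tyr.
After the substitution the codon is UAG → Stop.
The new codon is a stop codon, so this is a nonsense mutation.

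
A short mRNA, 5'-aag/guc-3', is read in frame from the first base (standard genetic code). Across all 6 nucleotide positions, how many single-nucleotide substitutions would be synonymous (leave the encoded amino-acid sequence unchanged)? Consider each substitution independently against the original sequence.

4

Codon 1 (AAG, Lys): 1 synonymous substitution.
Codon 2 (GUC, Val): 3 synonymous substitutions.
Total: 1 + 3 = 4.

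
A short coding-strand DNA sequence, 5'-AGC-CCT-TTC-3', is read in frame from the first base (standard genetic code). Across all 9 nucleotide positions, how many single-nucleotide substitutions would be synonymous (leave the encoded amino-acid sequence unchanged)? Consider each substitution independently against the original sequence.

5

Codon 1 (AGC, Ser): 1 synonymous substitution.
Codon 2 (CCT, Pro): 3 synonymous substitutions.
Codon 3 (TTC, Phe): 1 synonymous substitution.
Total: 1 + 3 + 1 = 5.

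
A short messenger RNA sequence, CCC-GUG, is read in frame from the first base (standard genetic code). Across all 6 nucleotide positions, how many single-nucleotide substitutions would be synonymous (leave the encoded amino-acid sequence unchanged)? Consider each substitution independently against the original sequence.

Codon 1 (CCC, Pro): 3 synonymous substitutions.
Codon 2 (GUG, Val): 3 synonymous substitutions.
Total: 3 + 3 = 6.

6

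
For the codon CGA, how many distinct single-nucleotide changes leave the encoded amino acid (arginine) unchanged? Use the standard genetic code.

4

Position 1: AGA → 1 synonymous.
Position 2: none → 0 synonymous.
Position 3: CGU, CGC, CGG → 3 synonymous.
Total: 1 + 0 + 3 = 4.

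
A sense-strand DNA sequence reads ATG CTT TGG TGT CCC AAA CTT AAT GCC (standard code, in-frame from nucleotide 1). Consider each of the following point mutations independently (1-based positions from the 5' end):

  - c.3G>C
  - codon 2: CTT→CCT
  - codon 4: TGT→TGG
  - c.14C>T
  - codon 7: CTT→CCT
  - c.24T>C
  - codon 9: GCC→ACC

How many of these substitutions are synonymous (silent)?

1

Codon 1: ATG (Met) → ATC (Ile) — missense.
Codon 2: CTT (Leu) → CCT (Pro) — missense.
Codon 4: TGT (Cys) → TGG (Trp) — missense.
Codon 5: CCC (Pro) → CTC (Leu) — missense.
Codon 7: CTT (Leu) → CCT (Pro) — missense.
Codon 8: AAT (Asn) → AAC (Asn) — synonymous.
Codon 9: GCC (Ala) → ACC (Thr) — missense.
Synonymous: 1 of 7.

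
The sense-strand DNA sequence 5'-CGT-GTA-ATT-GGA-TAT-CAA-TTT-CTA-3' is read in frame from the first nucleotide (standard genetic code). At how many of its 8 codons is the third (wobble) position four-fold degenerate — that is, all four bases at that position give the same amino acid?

Codon 1 CGT (Arg): third position 4-fold.
Codon 2 GTA (Val): third position 4-fold.
Codon 3 ATT (Ile): third position 3-fold.
Codon 4 GGA (Gly): third position 4-fold.
Codon 5 TAT (Tyr): third position 2-fold.
Codon 6 CAA (Gln): third position 2-fold.
Codon 7 TTT (Phe): third position 2-fold.
Codon 8 CTA (Leu): third position 4-fold.
Four-fold degenerate third positions: 4.

4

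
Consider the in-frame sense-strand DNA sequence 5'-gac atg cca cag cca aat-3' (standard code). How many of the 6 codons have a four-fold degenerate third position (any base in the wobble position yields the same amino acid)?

2

Codon 1 GAC (Asp): third position 2-fold.
Codon 2 ATG (Met): third position 1-fold.
Codon 3 CCA (Pro): third position 4-fold.
Codon 4 CAG (Gln): third position 2-fold.
Codon 5 CCA (Pro): third position 4-fold.
Codon 6 AAT (Asn): third position 2-fold.
Four-fold degenerate third positions: 2.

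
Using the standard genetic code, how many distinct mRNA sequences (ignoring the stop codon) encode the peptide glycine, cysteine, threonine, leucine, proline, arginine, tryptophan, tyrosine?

Gly: 4 codons.
Cys: 2 codons.
Thr: 4 codons.
Leu: 6 codons.
Pro: 4 codons.
Arg: 6 codons.
Trp: 1 codon.
Tyr: 2 codons.
4 × 2 × 4 × 6 × 4 × 6 × 1 × 2 = 9216.

9216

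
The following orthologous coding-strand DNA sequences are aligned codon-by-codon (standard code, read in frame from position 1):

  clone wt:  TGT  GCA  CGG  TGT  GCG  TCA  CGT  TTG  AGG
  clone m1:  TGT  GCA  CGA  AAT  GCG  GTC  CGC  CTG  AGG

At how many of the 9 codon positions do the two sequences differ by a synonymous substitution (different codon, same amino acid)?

3

Codon 1: TGT Cys / TGT Cys — identical.
Codon 2: GCA Ala / GCA Ala — identical.
Codon 3: CGG Arg / CGA Arg — synonymous.
Codon 4: TGT Cys / AAT Asn — nonsynonymous.
Codon 5: GCG Ala / GCG Ala — identical.
Codon 6: TCA Ser / GTC Val — nonsynonymous.
Codon 7: CGT Arg / CGC Arg — synonymous.
Codon 8: TTG Leu / CTG Leu — synonymous.
Codon 9: AGG Arg / AGG Arg — identical.
Synonymous differences: 3.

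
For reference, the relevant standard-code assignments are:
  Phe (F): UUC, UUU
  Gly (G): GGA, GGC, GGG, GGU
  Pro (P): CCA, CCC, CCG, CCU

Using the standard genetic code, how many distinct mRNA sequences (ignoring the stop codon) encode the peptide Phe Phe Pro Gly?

Phe: 2 codons.
Phe: 2 codons.
Pro: 4 codons.
Gly: 4 codons.
2 × 2 × 4 × 4 = 64.

64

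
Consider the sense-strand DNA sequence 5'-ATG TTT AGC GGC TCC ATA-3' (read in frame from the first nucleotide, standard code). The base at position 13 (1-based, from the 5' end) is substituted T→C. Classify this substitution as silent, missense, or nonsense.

missense

Position 13 falls in codon 5: TCC → Ser.
After the substitution the codon is CCC → Pro.
Ser ≠ Pro, so this is a missense mutation.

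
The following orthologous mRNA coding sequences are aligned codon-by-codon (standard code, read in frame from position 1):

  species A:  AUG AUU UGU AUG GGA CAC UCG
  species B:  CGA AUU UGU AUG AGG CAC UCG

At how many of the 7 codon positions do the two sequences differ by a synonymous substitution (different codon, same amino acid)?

0

Codon 1: AUG Met / CGA Arg — nonsynonymous.
Codon 2: AUU Ile / AUU Ile — identical.
Codon 3: UGU Cys / UGU Cys — identical.
Codon 4: AUG Met / AUG Met — identical.
Codon 5: GGA Gly / AGG Arg — nonsynonymous.
Codon 6: CAC His / CAC His — identical.
Codon 7: UCG Ser / UCG Ser — identical.
Synonymous differences: 0.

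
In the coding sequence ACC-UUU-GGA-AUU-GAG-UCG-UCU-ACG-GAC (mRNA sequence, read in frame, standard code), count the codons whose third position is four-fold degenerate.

Codon 1 ACC (Thr): third position 4-fold.
Codon 2 UUU (Phe): third position 2-fold.
Codon 3 GGA (Gly): third position 4-fold.
Codon 4 AUU (Ile): third position 3-fold.
Codon 5 GAG (Glu): third position 2-fold.
Codon 6 UCG (Ser): third position 4-fold.
Codon 7 UCU (Ser): third position 4-fold.
Codon 8 ACG (Thr): third position 4-fold.
Codon 9 GAC (Asp): third position 2-fold.
Four-fold degenerate third positions: 5.

5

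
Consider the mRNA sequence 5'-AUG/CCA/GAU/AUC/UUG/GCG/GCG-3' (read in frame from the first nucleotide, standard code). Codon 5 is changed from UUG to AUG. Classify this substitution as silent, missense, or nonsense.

Position 13 falls in codon 5: UUG → Leu.
After the substitution the codon is AUG → Met.
Leu ≠ Met, so this is a missense mutation.

missense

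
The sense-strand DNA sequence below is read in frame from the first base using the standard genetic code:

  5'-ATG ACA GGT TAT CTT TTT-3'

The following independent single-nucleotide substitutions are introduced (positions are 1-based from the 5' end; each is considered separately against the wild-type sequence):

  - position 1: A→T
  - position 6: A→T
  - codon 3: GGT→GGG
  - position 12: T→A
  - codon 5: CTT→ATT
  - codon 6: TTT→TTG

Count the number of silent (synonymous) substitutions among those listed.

Codon 1: ATG (Met) → TTG (Leu) — missense.
Codon 2: ACA (Thr) → ACT (Thr) — synonymous.
Codon 3: GGT (Gly) → GGG (Gly) — synonymous.
Codon 4: TAT (Tyr) → TAA (Stop) — nonsense.
Codon 5: CTT (Leu) → ATT (Ile) — missense.
Codon 6: TTT (Phe) → TTG (Leu) — missense.
Synonymous: 2 of 6.

2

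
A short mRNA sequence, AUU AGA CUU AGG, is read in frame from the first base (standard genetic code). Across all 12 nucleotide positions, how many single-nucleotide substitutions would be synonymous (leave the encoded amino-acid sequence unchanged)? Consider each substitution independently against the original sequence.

9

Codon 1 (AUU, Ile): 2 synonymous substitutions.
Codon 2 (AGA, Arg): 2 synonymous substitutions.
Codon 3 (CUU, Leu): 3 synonymous substitutions.
Codon 4 (AGG, Arg): 2 synonymous substitutions.
Total: 2 + 2 + 3 + 2 = 9.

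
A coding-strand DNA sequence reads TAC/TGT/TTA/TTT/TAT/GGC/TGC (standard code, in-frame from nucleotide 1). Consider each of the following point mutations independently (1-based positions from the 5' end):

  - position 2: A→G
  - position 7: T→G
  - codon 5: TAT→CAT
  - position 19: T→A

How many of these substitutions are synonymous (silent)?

0

Codon 1: TAC (Tyr) → TGC (Cys) — missense.
Codon 3: TTA (Leu) → GTA (Val) — missense.
Codon 5: TAT (Tyr) → CAT (His) — missense.
Codon 7: TGC (Cys) → AGC (Ser) — missense.
Synonymous: 0 of 4.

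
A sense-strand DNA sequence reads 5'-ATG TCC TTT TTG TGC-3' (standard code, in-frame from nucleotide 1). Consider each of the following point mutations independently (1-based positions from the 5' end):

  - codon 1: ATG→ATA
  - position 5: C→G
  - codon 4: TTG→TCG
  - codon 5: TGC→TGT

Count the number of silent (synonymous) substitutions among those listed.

Codon 1: ATG (Met) → ATA (Ile) — missense.
Codon 2: TCC (Ser) → TGC (Cys) — missense.
Codon 4: TTG (Leu) → TCG (Ser) — missense.
Codon 5: TGC (Cys) → TGT (Cys) — synonymous.
Synonymous: 1 of 4.

1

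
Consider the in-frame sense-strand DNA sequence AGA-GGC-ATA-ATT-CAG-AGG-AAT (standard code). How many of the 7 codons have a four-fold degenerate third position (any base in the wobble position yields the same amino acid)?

Codon 1 AGA (Arg): third position 2-fold.
Codon 2 GGC (Gly): third position 4-fold.
Codon 3 ATA (Ile): third position 3-fold.
Codon 4 ATT (Ile): third position 3-fold.
Codon 5 CAG (Gln): third position 2-fold.
Codon 6 AGG (Arg): third position 2-fold.
Codon 7 AAT (Asn): third position 2-fold.
Four-fold degenerate third positions: 1.

1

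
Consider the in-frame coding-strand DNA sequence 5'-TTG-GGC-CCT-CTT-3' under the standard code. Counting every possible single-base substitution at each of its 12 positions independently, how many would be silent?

Codon 1 (TTG, Leu): 2 synonymous substitutions.
Codon 2 (GGC, Gly): 3 synonymous substitutions.
Codon 3 (CCT, Pro): 3 synonymous substitutions.
Codon 4 (CTT, Leu): 3 synonymous substitutions.
Total: 2 + 3 + 3 + 3 = 11.

11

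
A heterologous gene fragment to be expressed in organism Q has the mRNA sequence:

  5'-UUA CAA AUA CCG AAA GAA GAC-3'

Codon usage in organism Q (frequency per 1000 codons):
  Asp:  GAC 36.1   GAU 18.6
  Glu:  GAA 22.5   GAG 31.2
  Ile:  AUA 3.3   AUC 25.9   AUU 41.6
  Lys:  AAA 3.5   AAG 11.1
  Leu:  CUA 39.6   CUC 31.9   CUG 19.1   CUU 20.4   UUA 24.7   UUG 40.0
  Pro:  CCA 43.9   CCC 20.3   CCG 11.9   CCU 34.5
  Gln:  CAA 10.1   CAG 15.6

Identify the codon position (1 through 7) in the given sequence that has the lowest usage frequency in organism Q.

Codon 1 UUA (Leu): 24.7 per 1000.
Codon 2 CAA (Gln): 10.1 per 1000.
Codon 3 AUA (Ile): 3.3 per 1000.
Codon 4 CCG (Pro): 11.9 per 1000.
Codon 5 AAA (Lys): 3.5 per 1000.
Codon 6 GAA (Glu): 22.5 per 1000.
Codon 7 GAC (Asp): 36.1 per 1000.
Lowest frequency is 3.3 at codon 3.

3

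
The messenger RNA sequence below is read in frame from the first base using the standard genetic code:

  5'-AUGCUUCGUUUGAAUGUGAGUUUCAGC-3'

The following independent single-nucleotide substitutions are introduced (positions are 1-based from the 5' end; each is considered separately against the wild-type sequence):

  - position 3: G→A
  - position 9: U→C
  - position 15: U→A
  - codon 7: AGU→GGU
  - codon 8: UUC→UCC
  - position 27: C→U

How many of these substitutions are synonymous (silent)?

2

Codon 1: AUG (Met) → AUA (Ile) — missense.
Codon 3: CGU (Arg) → CGC (Arg) — synonymous.
Codon 5: AAU (Asn) → AAA (Lys) — missense.
Codon 7: AGU (Ser) → GGU (Gly) — missense.
Codon 8: UUC (Phe) → UCC (Ser) — missense.
Codon 9: AGC (Ser) → AGU (Ser) — synonymous.
Synonymous: 2 of 6.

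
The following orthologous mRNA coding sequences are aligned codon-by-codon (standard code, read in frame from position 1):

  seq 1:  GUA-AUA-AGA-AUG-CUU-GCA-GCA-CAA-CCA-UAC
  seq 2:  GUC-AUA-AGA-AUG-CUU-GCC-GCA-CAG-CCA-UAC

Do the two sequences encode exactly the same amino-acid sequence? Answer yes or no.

yes

Codon 1: GUA Val / GUC Val — synonymous.
Codon 2: AUA Ile / AUA Ile — identical.
Codon 3: AGA Arg / AGA Arg — identical.
Codon 4: AUG Met / AUG Met — identical.
Codon 5: CUU Leu / CUU Leu — identical.
Codon 6: GCA Ala / GCC Ala — synonymous.
Codon 7: GCA Ala / GCA Ala — identical.
Codon 8: CAA Gln / CAG Gln — synonymous.
Codon 9: CCA Pro / CCA Pro — identical.
Codon 10: UAC Tyr / UAC Tyr — identical.
Nonsynonymous differences: 0 → same protein.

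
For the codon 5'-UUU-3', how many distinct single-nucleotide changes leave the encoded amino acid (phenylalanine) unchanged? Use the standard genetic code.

1

Position 1: none → 0 synonymous.
Position 2: none → 0 synonymous.
Position 3: UUC → 1 synonymous.
Total: 0 + 0 + 1 = 1.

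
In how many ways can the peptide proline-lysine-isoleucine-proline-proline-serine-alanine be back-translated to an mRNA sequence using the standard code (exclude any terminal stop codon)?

Pro: 4 codons.
Lys: 2 codons.
Ile: 3 codons.
Pro: 4 codons.
Pro: 4 codons.
Ser: 6 codons.
Ala: 4 codons.
4 × 2 × 3 × 4 × 4 × 6 × 4 = 9216.

9216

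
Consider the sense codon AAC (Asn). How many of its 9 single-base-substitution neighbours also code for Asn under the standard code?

Position 1: none → 0 synonymous.
Position 2: none → 0 synonymous.
Position 3: AAU → 1 synonymous.
Total: 0 + 0 + 1 = 1.

1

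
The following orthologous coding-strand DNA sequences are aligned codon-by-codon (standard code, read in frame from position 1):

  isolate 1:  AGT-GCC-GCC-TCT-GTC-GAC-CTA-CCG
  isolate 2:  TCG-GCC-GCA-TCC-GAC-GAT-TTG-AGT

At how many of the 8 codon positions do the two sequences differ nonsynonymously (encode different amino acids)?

2

Codon 1: AGT Ser / TCG Ser — synonymous.
Codon 2: GCC Ala / GCC Ala — identical.
Codon 3: GCC Ala / GCA Ala — synonymous.
Codon 4: TCT Ser / TCC Ser — synonymous.
Codon 5: GTC Val / GAC Asp — nonsynonymous.
Codon 6: GAC Asp / GAT Asp — synonymous.
Codon 7: CTA Leu / TTG Leu — synonymous.
Codon 8: CCG Pro / AGT Ser — nonsynonymous.
Nonsynonymous differences: 2.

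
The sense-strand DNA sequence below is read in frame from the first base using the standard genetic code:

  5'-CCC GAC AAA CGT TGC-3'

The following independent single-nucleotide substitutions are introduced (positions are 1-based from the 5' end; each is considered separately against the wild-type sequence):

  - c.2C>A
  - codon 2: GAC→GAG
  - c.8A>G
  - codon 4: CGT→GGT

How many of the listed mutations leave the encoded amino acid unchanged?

Codon 1: CCC (Pro) → CAC (His) — missense.
Codon 2: GAC (Asp) → GAG (Glu) — missense.
Codon 3: AAA (Lys) → AGA (Arg) — missense.
Codon 4: CGT (Arg) → GGT (Gly) — missense.
Synonymous: 0 of 4.

0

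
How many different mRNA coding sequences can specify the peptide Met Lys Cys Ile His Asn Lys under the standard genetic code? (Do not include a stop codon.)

Met: 1 codon.
Lys: 2 codons.
Cys: 2 codons.
Ile: 3 codons.
His: 2 codons.
Asn: 2 codons.
Lys: 2 codons.
1 × 2 × 2 × 3 × 2 × 2 × 2 = 96.

96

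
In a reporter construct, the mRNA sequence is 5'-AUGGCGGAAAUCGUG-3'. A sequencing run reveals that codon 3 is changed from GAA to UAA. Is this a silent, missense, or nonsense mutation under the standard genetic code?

nonsense

Position 7 falls in codon 3: GAA → Glu.
After the substitution the codon is UAA → Stop.
The new codon is a stop codon, so this is a nonsense mutation.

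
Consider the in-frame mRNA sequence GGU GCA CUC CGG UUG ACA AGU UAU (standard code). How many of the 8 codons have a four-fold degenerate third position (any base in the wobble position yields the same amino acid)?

5

Codon 1 GGU (Gly): third position 4-fold.
Codon 2 GCA (Ala): third position 4-fold.
Codon 3 CUC (Leu): third position 4-fold.
Codon 4 CGG (Arg): third position 4-fold.
Codon 5 UUG (Leu): third position 2-fold.
Codon 6 ACA (Thr): third position 4-fold.
Codon 7 AGU (Ser): third position 2-fold.
Codon 8 UAU (Tyr): third position 2-fold.
Four-fold degenerate third positions: 5.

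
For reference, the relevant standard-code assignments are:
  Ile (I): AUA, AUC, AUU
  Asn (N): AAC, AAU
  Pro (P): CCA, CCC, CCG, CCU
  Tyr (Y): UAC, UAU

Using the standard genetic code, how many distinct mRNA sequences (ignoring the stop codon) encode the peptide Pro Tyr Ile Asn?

48

Pro: 4 codons.
Tyr: 2 codons.
Ile: 3 codons.
Asn: 2 codons.
4 × 2 × 3 × 2 = 48.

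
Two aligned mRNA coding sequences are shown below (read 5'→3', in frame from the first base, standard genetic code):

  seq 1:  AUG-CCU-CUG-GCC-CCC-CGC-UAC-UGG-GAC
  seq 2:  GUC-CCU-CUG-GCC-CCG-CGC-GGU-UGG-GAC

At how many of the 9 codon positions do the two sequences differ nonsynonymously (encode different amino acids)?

2

Codon 1: AUG Met / GUC Val — nonsynonymous.
Codon 2: CCU Pro / CCU Pro — identical.
Codon 3: CUG Leu / CUG Leu — identical.
Codon 4: GCC Ala / GCC Ala — identical.
Codon 5: CCC Pro / CCG Pro — synonymous.
Codon 6: CGC Arg / CGC Arg — identical.
Codon 7: UAC Tyr / GGU Gly — nonsynonymous.
Codon 8: UGG Trp / UGG Trp — identical.
Codon 9: GAC Asp / GAC Asp — identical.
Nonsynonymous differences: 2.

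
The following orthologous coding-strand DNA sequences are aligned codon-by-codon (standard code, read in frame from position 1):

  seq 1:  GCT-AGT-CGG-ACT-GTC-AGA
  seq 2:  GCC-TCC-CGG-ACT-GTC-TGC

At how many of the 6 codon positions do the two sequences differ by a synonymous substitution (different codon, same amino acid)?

2

Codon 1: GCT Ala / GCC Ala — synonymous.
Codon 2: AGT Ser / TCC Ser — synonymous.
Codon 3: CGG Arg / CGG Arg — identical.
Codon 4: ACT Thr / ACT Thr — identical.
Codon 5: GTC Val / GTC Val — identical.
Codon 6: AGA Arg / TGC Cys — nonsynonymous.
Synonymous differences: 2.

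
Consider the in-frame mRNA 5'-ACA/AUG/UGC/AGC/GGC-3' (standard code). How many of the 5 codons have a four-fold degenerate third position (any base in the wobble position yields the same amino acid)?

2

Codon 1 ACA (Thr): third position 4-fold.
Codon 2 AUG (Met): third position 1-fold.
Codon 3 UGC (Cys): third position 2-fold.
Codon 4 AGC (Ser): third position 2-fold.
Codon 5 GGC (Gly): third position 4-fold.
Four-fold degenerate third positions: 2.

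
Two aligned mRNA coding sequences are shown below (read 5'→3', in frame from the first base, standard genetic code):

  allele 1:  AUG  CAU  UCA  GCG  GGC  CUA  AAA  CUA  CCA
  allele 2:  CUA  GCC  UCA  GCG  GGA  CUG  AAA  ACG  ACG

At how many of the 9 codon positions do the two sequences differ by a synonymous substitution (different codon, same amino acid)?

Codon 1: AUG Met / CUA Leu — nonsynonymous.
Codon 2: CAU His / GCC Ala — nonsynonymous.
Codon 3: UCA Ser / UCA Ser — identical.
Codon 4: GCG Ala / GCG Ala — identical.
Codon 5: GGC Gly / GGA Gly — synonymous.
Codon 6: CUA Leu / CUG Leu — synonymous.
Codon 7: AAA Lys / AAA Lys — identical.
Codon 8: CUA Leu / ACG Thr — nonsynonymous.
Codon 9: CCA Pro / ACG Thr — nonsynonymous.
Synonymous differences: 2.

2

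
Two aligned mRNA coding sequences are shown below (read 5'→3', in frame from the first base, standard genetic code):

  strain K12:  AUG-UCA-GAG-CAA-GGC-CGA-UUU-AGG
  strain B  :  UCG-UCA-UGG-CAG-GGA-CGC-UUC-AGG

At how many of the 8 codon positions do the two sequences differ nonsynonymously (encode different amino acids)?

2

Codon 1: AUG Met / UCG Ser — nonsynonymous.
Codon 2: UCA Ser / UCA Ser — identical.
Codon 3: GAG Glu / UGG Trp — nonsynonymous.
Codon 4: CAA Gln / CAG Gln — synonymous.
Codon 5: GGC Gly / GGA Gly — synonymous.
Codon 6: CGA Arg / CGC Arg — synonymous.
Codon 7: UUU Phe / UUC Phe — synonymous.
Codon 8: AGG Arg / AGG Arg — identical.
Nonsynonymous differences: 2.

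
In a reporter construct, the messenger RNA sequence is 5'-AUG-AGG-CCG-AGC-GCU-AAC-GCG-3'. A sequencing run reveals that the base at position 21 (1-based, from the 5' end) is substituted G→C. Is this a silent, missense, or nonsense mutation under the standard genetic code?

Position 21 falls in codon 7: GCG → Ala.
After the substitution the codon is GCC → Ala.
Both encode Ala, so the change is synonymous.

silent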